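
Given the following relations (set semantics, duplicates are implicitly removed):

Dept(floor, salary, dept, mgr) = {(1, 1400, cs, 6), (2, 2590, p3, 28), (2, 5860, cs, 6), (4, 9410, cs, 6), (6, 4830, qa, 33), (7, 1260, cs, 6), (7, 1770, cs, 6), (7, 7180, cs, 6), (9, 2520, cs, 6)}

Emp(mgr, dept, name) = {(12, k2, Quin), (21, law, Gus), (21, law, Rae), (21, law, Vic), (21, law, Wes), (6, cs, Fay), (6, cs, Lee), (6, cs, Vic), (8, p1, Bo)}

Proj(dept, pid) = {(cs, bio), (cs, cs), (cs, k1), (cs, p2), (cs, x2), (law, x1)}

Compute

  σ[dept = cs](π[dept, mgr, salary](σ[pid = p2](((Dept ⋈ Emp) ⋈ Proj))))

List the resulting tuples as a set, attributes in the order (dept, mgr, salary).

{(cs, 6, 1260), (cs, 6, 1400), (cs, 6, 1770), (cs, 6, 2520), (cs, 6, 5860), (cs, 6, 7180), (cs, 6, 9410)}

Dept ⋈ Emp (natural join on dept, mgr): {(1, 1400, cs, 6, Fay), (1, 1400, cs, 6, Lee), (1, 1400, cs, 6, Vic), (2, 5860, cs, 6, Fay), (2, 5860, cs, 6, Lee), (2, 5860, cs, 6, Vic), (4, 9410, cs, 6, Fay), (4, 9410, cs, 6, Lee), (4, 9410, cs, 6, Vic), (7, 1260, cs, 6, Fay), (7, 1260, cs, 6, Lee), (7, 1260, cs, 6, Vic), (7, 1770, cs, 6, Fay), (7, 1770, cs, 6, Lee), (7, 1770, cs, 6, Vic), (7, 7180, cs, 6, Fay), (7, 7180, cs, 6, Lee), (7, 7180, cs, 6, Vic), (9, 2520, cs, 6, Fay), (9, 2520, cs, 6, Lee), (9, 2520, cs, 6, Vic)}
(Dept ⋈ Emp) ⋈ Proj (natural join on dept): {(1, 1400, cs, 6, Fay, bio), (1, 1400, cs, 6, Fay, cs), (1, 1400, cs, 6, Fay, k1), (1, 1400, cs, 6, Fay, p2), (1, 1400, cs, 6, Fay, x2), (1, 1400, cs, 6, Lee, bio), (1, 1400, cs, 6, Lee, cs), (1, 1400, cs, 6, Lee, k1), (1, 1400, cs, 6, Lee, p2), (1, 1400, cs, 6, Lee, x2), (1, 1400, cs, 6, Vic, bio), (1, 1400, cs, 6, Vic, cs), (1, 1400, cs, 6, Vic, k1), (1, 1400, cs, 6, Vic, p2), (1, 1400, cs, 6, Vic, x2), (2, 5860, cs, 6, Fay, bio), (2, 5860, cs, 6, Fay, cs), (2, 5860, cs, 6, Fay, k1), (2, 5860, cs, 6, Fay, p2), (2, 5860, cs, 6, Fay, x2), (2, 5860, cs, 6, Lee, bio), (2, 5860, cs, 6, Lee, cs), (2, 5860, cs, 6, Lee, k1), (2, 5860, cs, 6, Lee, p2), (2, 5860, cs, 6, Lee, x2), (2, 5860, cs, 6, Vic, bio), (2, 5860, cs, 6, Vic, cs), (2, 5860, cs, 6, Vic, k1), (2, 5860, cs, 6, Vic, p2), (2, 5860, cs, 6, Vic, x2), (4, 9410, cs, 6, Fay, bio), (4, 9410, cs, 6, Fay, cs), (4, 9410, cs, 6, Fay, k1), (4, 9410, cs, 6, Fay, p2), (4, 9410, cs, 6, Fay, x2), (4, 9410, cs, 6, Lee, bio), (4, 9410, cs, 6, Lee, cs), (4, 9410, cs, 6, Lee, k1), (4, 9410, cs, 6, Lee, p2), (4, 9410, cs, 6, Lee, x2), (4, 9410, cs, 6, Vic, bio), (4, 9410, cs, 6, Vic, cs), (4, 9410, cs, 6, Vic, k1), (4, 9410, cs, 6, Vic, p2), (4, 9410, cs, 6, Vic, x2), (7, 1260, cs, 6, Fay, bio), (7, 1260, cs, 6, Fay, cs), (7, 1260, cs, 6, Fay, k1), (7, 1260, cs, 6, Fay, p2), (7, 1260, cs, 6, Fay, x2), (7, 1260, cs, 6, Lee, bio), (7, 1260, cs, 6, Lee, cs), (7, 1260, cs, 6, Lee, k1), (7, 1260, cs, 6, Lee, p2), (7, 1260, cs, 6, Lee, x2), (7, 1260, cs, 6, Vic, bio), (7, 1260, cs, 6, Vic, cs), (7, 1260, cs, 6, Vic, k1), (7, 1260, cs, 6, Vic, p2), (7, 1260, cs, 6, Vic, x2), (7, 1770, cs, 6, Fay, bio), (7, 1770, cs, 6, Fay, cs), (7, 1770, cs, 6, Fay, k1), (7, 1770, cs, 6, Fay, p2), (7, 1770, cs, 6, Fay, x2), (7, 1770, cs, 6, Lee, bio), (7, 1770, cs, 6, Lee, cs), (7, 1770, cs, 6, Lee, k1), (7, 1770, cs, 6, Lee, p2), (7, 1770, cs, 6, Lee, x2), (7, 1770, cs, 6, Vic, bio), (7, 1770, cs, 6, Vic, cs), (7, 1770, cs, 6, Vic, k1), (7, 1770, cs, 6, Vic, p2), (7, 1770, cs, 6, Vic, x2), (7, 7180, cs, 6, Fay, bio), (7, 7180, cs, 6, Fay, cs), (7, 7180, cs, 6, Fay, k1), (7, 7180, cs, 6, Fay, p2), (7, 7180, cs, 6, Fay, x2), (7, 7180, cs, 6, Lee, bio), (7, 7180, cs, 6, Lee, cs), (7, 7180, cs, 6, Lee, k1), (7, 7180, cs, 6, Lee, p2), (7, 7180, cs, 6, Lee, x2), (7, 7180, cs, 6, Vic, bio), (7, 7180, cs, 6, Vic, cs), (7, 7180, cs, 6, Vic, k1), (7, 7180, cs, 6, Vic, p2), (7, 7180, cs, 6, Vic, x2), (9, 2520, cs, 6, Fay, bio), (9, 2520, cs, 6, Fay, cs), (9, 2520, cs, 6, Fay, k1), (9, 2520, cs, 6, Fay, p2), (9, 2520, cs, 6, Fay, x2), (9, 2520, cs, 6, Lee, bio), (9, 2520, cs, 6, Lee, cs), (9, 2520, cs, 6, Lee, k1), (9, 2520, cs, 6, Lee, p2), (9, 2520, cs, 6, Lee, x2), (9, 2520, cs, 6, Vic, bio), (9, 2520, cs, 6, Vic, cs), (9, 2520, cs, 6, Vic, k1), (9, 2520, cs, 6, Vic, p2), (9, 2520, cs, 6, Vic, x2)}
Apply σ_{pid = p2}; surviving tuples: {(1, 1400, cs, 6, Fay, p2), (1, 1400, cs, 6, Lee, p2), (1, 1400, cs, 6, Vic, p2), (2, 5860, cs, 6, Fay, p2), (2, 5860, cs, 6, Lee, p2), (2, 5860, cs, 6, Vic, p2), (4, 9410, cs, 6, Fay, p2), (4, 9410, cs, 6, Lee, p2), (4, 9410, cs, 6, Vic, p2), (7, 1260, cs, 6, Fay, p2), (7, 1260, cs, 6, Lee, p2), (7, 1260, cs, 6, Vic, p2), (7, 1770, cs, 6, Fay, p2), (7, 1770, cs, 6, Lee, p2), (7, 1770, cs, 6, Vic, p2), (7, 7180, cs, 6, Fay, p2), (7, 7180, cs, 6, Lee, p2), (7, 7180, cs, 6, Vic, p2), (9, 2520, cs, 6, Fay, p2), (9, 2520, cs, 6, Lee, p2), (9, 2520, cs, 6, Vic, p2)}
π_{dept, mgr, salary} gives {(cs, 6, 1260), (cs, 6, 1400), (cs, 6, 1770), (cs, 6, 2520), (cs, 6, 5860), (cs, 6, 7180), (cs, 6, 9410)} (14 duplicate(s) eliminated).
Apply σ_{dept = cs}; surviving tuples: {(cs, 6, 1260), (cs, 6, 1400), (cs, 6, 1770), (cs, 6, 2520), (cs, 6, 5860), (cs, 6, 7180), (cs, 6, 9410)}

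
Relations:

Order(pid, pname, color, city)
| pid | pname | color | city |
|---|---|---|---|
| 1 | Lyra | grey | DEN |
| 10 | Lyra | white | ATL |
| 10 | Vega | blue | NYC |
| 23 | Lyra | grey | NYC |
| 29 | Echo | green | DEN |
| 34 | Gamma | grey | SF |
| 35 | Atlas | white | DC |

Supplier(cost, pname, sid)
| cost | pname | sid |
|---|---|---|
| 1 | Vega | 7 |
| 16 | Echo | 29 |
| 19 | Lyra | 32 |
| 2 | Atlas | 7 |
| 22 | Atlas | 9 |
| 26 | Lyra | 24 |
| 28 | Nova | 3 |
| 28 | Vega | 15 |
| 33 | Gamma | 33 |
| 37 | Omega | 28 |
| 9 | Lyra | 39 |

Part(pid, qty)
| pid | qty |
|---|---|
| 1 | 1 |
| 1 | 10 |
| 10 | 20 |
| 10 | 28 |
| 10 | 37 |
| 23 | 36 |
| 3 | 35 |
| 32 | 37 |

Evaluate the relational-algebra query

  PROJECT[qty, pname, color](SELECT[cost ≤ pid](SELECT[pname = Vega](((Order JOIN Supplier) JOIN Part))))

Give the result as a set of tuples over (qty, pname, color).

Order ⋈ Supplier (natural join on pname): {(1, Lyra, grey, DEN, 19, 32), (1, Lyra, grey, DEN, 26, 24), (1, Lyra, grey, DEN, 9, 39), (10, Lyra, white, ATL, 19, 32), (10, Lyra, white, ATL, 26, 24), (10, Lyra, white, ATL, 9, 39), (10, Vega, blue, NYC, 1, 7), (10, Vega, blue, NYC, 28, 15), (23, Lyra, grey, NYC, 19, 32), (23, Lyra, grey, NYC, 26, 24), (23, Lyra, grey, NYC, 9, 39), (29, Echo, green, DEN, 16, 29), (34, Gamma, grey, SF, 33, 33), (35, Atlas, white, DC, 2, 7), (35, Atlas, white, DC, 22, 9)}
(Order JOIN Supplier) ⋈ Part (natural join on pid): {(1, Lyra, grey, DEN, 19, 32, 1), (1, Lyra, grey, DEN, 19, 32, 10), (1, Lyra, grey, DEN, 26, 24, 1), (1, Lyra, grey, DEN, 26, 24, 10), (1, Lyra, grey, DEN, 9, 39, 1), (1, Lyra, grey, DEN, 9, 39, 10), (10, Lyra, white, ATL, 19, 32, 20), (10, Lyra, white, ATL, 19, 32, 28), (10, Lyra, white, ATL, 19, 32, 37), (10, Lyra, white, ATL, 26, 24, 20), (10, Lyra, white, ATL, 26, 24, 28), (10, Lyra, white, ATL, 26, 24, 37), (10, Lyra, white, ATL, 9, 39, 20), (10, Lyra, white, ATL, 9, 39, 28), (10, Lyra, white, ATL, 9, 39, 37), (10, Vega, blue, NYC, 1, 7, 20), (10, Vega, blue, NYC, 1, 7, 28), (10, Vega, blue, NYC, 1, 7, 37), (10, Vega, blue, NYC, 28, 15, 20), (10, Vega, blue, NYC, 28, 15, 28), (10, Vega, blue, NYC, 28, 15, 37), (23, Lyra, grey, NYC, 19, 32, 36), (23, Lyra, grey, NYC, 26, 24, 36), (23, Lyra, grey, NYC, 9, 39, 36)}
σ[pname = Vega]: keep tuples satisfying pname = Vega → {(10, Vega, blue, NYC, 1, 7, 20), (10, Vega, blue, NYC, 1, 7, 28), (10, Vega, blue, NYC, 1, 7, 37), (10, Vega, blue, NYC, 28, 15, 20), (10, Vega, blue, NYC, 28, 15, 28), (10, Vega, blue, NYC, 28, 15, 37)}
σ[cost ≤ pid]: keep tuples satisfying cost ≤ pid → {(10, Vega, blue, NYC, 1, 7, 20), (10, Vega, blue, NYC, 1, 7, 28), (10, Vega, blue, NYC, 1, 7, 37)}
Projecting to qty, pname, color: {(20, Vega, blue), (28, Vega, blue), (37, Vega, blue)}

{(20, Vega, blue), (28, Vega, blue), (37, Vega, blue)}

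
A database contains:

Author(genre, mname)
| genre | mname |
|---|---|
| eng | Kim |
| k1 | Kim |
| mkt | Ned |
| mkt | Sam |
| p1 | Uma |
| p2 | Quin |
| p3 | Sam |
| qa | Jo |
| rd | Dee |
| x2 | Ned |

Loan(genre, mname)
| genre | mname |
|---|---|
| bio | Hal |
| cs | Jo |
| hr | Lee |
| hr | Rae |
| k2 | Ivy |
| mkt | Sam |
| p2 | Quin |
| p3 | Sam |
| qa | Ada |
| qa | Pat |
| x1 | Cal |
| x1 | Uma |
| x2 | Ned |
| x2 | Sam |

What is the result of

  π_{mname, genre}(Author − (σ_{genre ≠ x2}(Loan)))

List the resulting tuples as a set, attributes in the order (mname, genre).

{(Dee, rd), (Jo, qa), (Kim, eng), (Kim, k1), (Ned, mkt), (Ned, x2), (Uma, p1)}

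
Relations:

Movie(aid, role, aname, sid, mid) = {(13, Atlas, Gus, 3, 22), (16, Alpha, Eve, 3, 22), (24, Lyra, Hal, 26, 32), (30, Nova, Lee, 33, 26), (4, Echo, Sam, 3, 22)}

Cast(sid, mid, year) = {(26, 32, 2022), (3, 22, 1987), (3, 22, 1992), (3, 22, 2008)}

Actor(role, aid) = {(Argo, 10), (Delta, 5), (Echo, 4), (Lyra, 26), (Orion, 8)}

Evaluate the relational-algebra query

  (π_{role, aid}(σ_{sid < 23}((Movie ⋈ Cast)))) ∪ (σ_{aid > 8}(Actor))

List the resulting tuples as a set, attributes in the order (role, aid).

Joining Movie and Cast on sid, mid yields {(13, Atlas, Gus, 3, 22, 1987), (13, Atlas, Gus, 3, 22, 1992), (13, Atlas, Gus, 3, 22, 2008), (16, Alpha, Eve, 3, 22, 1987), (16, Alpha, Eve, 3, 22, 1992), (16, Alpha, Eve, 3, 22, 2008), (24, Lyra, Hal, 26, 32, 2022), (4, Echo, Sam, 3, 22, 1987), (4, Echo, Sam, 3, 22, 1992), (4, Echo, Sam, 3, 22, 2008)}.
Apply σ_{sid < 23}; surviving tuples: {(13, Atlas, Gus, 3, 22, 1987), (13, Atlas, Gus, 3, 22, 1992), (13, Atlas, Gus, 3, 22, 2008), (16, Alpha, Eve, 3, 22, 1987), (16, Alpha, Eve, 3, 22, 1992), (16, Alpha, Eve, 3, 22, 2008), (4, Echo, Sam, 3, 22, 1987), (4, Echo, Sam, 3, 22, 1992), (4, Echo, Sam, 3, 22, 2008)}
π[role, aid]: project onto (role, aid) (6 duplicate(s) eliminated) → {(Alpha, 16), (Atlas, 13), (Echo, 4)}
Apply σ_{aid > 8}; surviving tuples: {(Argo, 10), (Lyra, 26)}
Union: {(Alpha, 16), (Atlas, 13), (Echo, 4)} with {(Argo, 10), (Lyra, 26)} → {(Alpha, 16), (Argo, 10), (Atlas, 13), (Echo, 4), (Lyra, 26)}

{(Alpha, 16), (Argo, 10), (Atlas, 13), (Echo, 4), (Lyra, 26)}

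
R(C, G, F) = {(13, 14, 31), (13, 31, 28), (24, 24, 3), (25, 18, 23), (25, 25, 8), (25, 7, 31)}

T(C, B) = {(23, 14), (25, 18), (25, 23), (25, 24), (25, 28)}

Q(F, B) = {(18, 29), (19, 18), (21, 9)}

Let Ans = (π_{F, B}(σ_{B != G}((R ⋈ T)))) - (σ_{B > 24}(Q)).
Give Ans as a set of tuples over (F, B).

Natural join on C: {(25, 18, 23, 18), (25, 18, 23, 23), (25, 18, 23, 24), (25, 18, 23, 28), (25, 25, 8, 18), (25, 25, 8, 23), (25, 25, 8, 24), (25, 25, 8, 28), (25, 7, 31, 18), (25, 7, 31, 23), (25, 7, 31, 24), (25, 7, 31, 28)}
σ[B != G]: keep tuples satisfying B != G → {(25, 18, 23, 23), (25, 18, 23, 24), (25, 18, 23, 28), (25, 25, 8, 18), (25, 25, 8, 23), (25, 25, 8, 24), (25, 25, 8, 28), (25, 7, 31, 18), (25, 7, 31, 23), (25, 7, 31, 24), (25, 7, 31, 28)}
π[F, B]: project onto (F, B) → {(23, 23), (23, 24), (23, 28), (31, 18), (31, 23), (31, 24), (31, 28), (8, 18), (8, 23), (8, 24), (8, 28)}
σ[B > 24]: keep tuples satisfying B > 24 → {(18, 29)}
Difference: {(23, 23), (23, 24), (23, 28), (31, 18), (31, 23), (31, 24), (31, 28), (8, 18), (8, 23), (8, 24), (8, 28)} with {(18, 29)} → {(23, 23), (23, 24), (23, 28), (31, 18), (31, 23), (31, 24), (31, 28), (8, 18), (8, 23), (8, 24), (8, 28)}

{(23, 23), (23, 24), (23, 28), (31, 18), (31, 23), (31, 24), (31, 28), (8, 18), (8, 23), (8, 24), (8, 28)}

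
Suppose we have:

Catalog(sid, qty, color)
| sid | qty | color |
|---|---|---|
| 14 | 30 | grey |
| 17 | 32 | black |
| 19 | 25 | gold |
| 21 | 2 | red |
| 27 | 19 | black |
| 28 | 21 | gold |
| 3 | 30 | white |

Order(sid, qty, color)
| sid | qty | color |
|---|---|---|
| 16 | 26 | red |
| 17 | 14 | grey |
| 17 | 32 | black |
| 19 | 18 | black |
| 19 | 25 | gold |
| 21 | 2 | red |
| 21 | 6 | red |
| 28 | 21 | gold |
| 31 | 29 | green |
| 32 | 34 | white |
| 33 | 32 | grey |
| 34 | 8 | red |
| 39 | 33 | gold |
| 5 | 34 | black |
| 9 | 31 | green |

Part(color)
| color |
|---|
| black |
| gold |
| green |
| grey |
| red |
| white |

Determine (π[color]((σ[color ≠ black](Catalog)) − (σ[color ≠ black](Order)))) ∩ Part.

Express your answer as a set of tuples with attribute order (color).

Filtering on color ≠ black leaves {(14, 30, grey), (19, 25, gold), (21, 2, red), (28, 21, gold), (3, 30, white)}.
Filtering on color ≠ black leaves {(16, 26, red), (17, 14, grey), (19, 25, gold), (21, 2, red), (21, 6, red), (28, 21, gold), (31, 29, green), (32, 34, white), (33, 32, grey), (34, 8, red), (39, 33, gold), (9, 31, green)}.
Set difference of the two operands is {(14, 30, grey), (3, 30, white)}.
Keep only column(s) color: {grey, white}
Set intersection of the two operands is {grey, white}.

{grey, white}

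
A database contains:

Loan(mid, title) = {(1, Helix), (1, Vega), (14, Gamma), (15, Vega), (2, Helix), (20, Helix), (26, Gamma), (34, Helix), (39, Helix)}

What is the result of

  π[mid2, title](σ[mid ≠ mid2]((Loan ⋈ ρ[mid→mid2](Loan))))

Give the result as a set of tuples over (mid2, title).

ρ[mid→mid2]: schema becomes (mid2, title); tuples unchanged.
Joining Loan and ρ[mid→mid2](Loan) on title yields {(1, Helix, 1), (1, Helix, 2), (1, Helix, 20), (1, Helix, 34), (1, Helix, 39), (1, Vega, 1), (1, Vega, 15), (14, Gamma, 14), (14, Gamma, 26), (15, Vega, 1), (15, Vega, 15), (2, Helix, 1), (2, Helix, 2), (2, Helix, 20), (2, Helix, 34), (2, Helix, 39), (20, Helix, 1), (20, Helix, 2), (20, Helix, 20), (20, Helix, 34), (20, Helix, 39), (26, Gamma, 14), (26, Gamma, 26), (34, Helix, 1), (34, Helix, 2), (34, Helix, 20), (34, Helix, 34), (34, Helix, 39), (39, Helix, 1), (39, Helix, 2), (39, Helix, 20), (39, Helix, 34), (39, Helix, 39)}.
Selection mid ≠ mid2: {(1, Helix, 2), (1, Helix, 20), (1, Helix, 34), (1, Helix, 39), (1, Vega, 15), (14, Gamma, 26), (15, Vega, 1), (2, Helix, 1), (2, Helix, 20), (2, Helix, 34), (2, Helix, 39), (20, Helix, 1), (20, Helix, 2), (20, Helix, 34), (20, Helix, 39), (26, Gamma, 14), (34, Helix, 1), (34, Helix, 2), (34, Helix, 20), (34, Helix, 39), (39, Helix, 1), (39, Helix, 2), (39, Helix, 20), (39, Helix, 34)}
Keep only column(s) mid2, title (15 duplicate(s) eliminated): {(1, Helix), (1, Vega), (14, Gamma), (15, Vega), (2, Helix), (20, Helix), (26, Gamma), (34, Helix), (39, Helix)}

{(1, Helix), (1, Vega), (14, Gamma), (15, Vega), (2, Helix), (20, Helix), (26, Gamma), (34, Helix), (39, Helix)}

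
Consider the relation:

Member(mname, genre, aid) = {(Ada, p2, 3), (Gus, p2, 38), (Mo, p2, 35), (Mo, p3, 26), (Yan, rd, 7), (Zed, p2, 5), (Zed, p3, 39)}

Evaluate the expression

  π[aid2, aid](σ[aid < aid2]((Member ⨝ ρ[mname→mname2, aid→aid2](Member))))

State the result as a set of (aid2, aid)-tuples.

ρ[mname→mname2, aid→aid2]: schema becomes (mname2, genre, aid2); tuples unchanged.
Natural join on genre: {(Ada, p2, 3, Ada, 3), (Ada, p2, 3, Gus, 38), (Ada, p2, 3, Mo, 35), (Ada, p2, 3, Zed, 5), (Gus, p2, 38, Ada, 3), (Gus, p2, 38, Gus, 38), (Gus, p2, 38, Mo, 35), (Gus, p2, 38, Zed, 5), (Mo, p2, 35, Ada, 3), (Mo, p2, 35, Gus, 38), (Mo, p2, 35, Mo, 35), (Mo, p2, 35, Zed, 5), (Mo, p3, 26, Mo, 26), (Mo, p3, 26, Zed, 39), (Yan, rd, 7, Yan, 7), (Zed, p2, 5, Ada, 3), (Zed, p2, 5, Gus, 38), (Zed, p2, 5, Mo, 35), (Zed, p2, 5, Zed, 5), (Zed, p3, 39, Mo, 26), (Zed, p3, 39, Zed, 39)}
σ[aid < aid2]: keep tuples satisfying aid < aid2 → {(Ada, p2, 3, Gus, 38), (Ada, p2, 3, Mo, 35), (Ada, p2, 3, Zed, 5), (Mo, p2, 35, Gus, 38), (Mo, p3, 26, Zed, 39), (Zed, p2, 5, Gus, 38), (Zed, p2, 5, Mo, 35)}
Projecting to aid2, aid: {(35, 3), (35, 5), (38, 3), (38, 35), (38, 5), (39, 26), (5, 3)}

{(35, 3), (35, 5), (38, 3), (38, 35), (38, 5), (39, 26), (5, 3)}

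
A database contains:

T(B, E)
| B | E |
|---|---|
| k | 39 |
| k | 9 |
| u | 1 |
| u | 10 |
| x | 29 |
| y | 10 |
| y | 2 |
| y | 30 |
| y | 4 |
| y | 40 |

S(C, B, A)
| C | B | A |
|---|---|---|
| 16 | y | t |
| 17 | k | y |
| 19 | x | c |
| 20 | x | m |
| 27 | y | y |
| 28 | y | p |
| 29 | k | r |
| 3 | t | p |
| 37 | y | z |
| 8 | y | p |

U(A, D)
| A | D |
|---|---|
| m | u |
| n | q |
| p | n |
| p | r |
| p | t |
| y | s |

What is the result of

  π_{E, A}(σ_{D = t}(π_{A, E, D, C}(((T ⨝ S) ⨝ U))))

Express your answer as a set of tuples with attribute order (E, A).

Natural join on B: {(k, 39, 17, y), (k, 39, 29, r), (k, 9, 17, y), (k, 9, 29, r), (x, 29, 19, c), (x, 29, 20, m), (y, 10, 16, t), (y, 10, 27, y), (y, 10, 28, p), (y, 10, 37, z), (y, 10, 8, p), (y, 2, 16, t), (y, 2, 27, y), (y, 2, 28, p), (y, 2, 37, z), (y, 2, 8, p), (y, 30, 16, t), (y, 30, 27, y), (y, 30, 28, p), (y, 30, 37, z), (y, 30, 8, p), (y, 4, 16, t), (y, 4, 27, y), (y, 4, 28, p), (y, 4, 37, z), (y, 4, 8, p), (y, 40, 16, t), (y, 40, 27, y), (y, 40, 28, p), (y, 40, 37, z), (y, 40, 8, p)}
Natural join on A: {(k, 39, 17, y, s), (k, 9, 17, y, s), (x, 29, 20, m, u), (y, 10, 27, y, s), (y, 10, 28, p, n), (y, 10, 28, p, r), (y, 10, 28, p, t), (y, 10, 8, p, n), (y, 10, 8, p, r), (y, 10, 8, p, t), (y, 2, 27, y, s), (y, 2, 28, p, n), (y, 2, 28, p, r), (y, 2, 28, p, t), (y, 2, 8, p, n), (y, 2, 8, p, r), (y, 2, 8, p, t), (y, 30, 27, y, s), (y, 30, 28, p, n), (y, 30, 28, p, r), (y, 30, 28, p, t), (y, 30, 8, p, n), (y, 30, 8, p, r), (y, 30, 8, p, t), (y, 4, 27, y, s), (y, 4, 28, p, n), (y, 4, 28, p, r), (y, 4, 28, p, t), (y, 4, 8, p, n), (y, 4, 8, p, r), (y, 4, 8, p, t), (y, 40, 27, y, s), (y, 40, 28, p, n), (y, 40, 28, p, r), (y, 40, 28, p, t), (y, 40, 8, p, n), (y, 40, 8, p, r), (y, 40, 8, p, t)}
Keep only column(s) A, E, D, C: {(m, 29, u, 20), (p, 10, n, 28), (p, 10, n, 8), (p, 10, r, 28), (p, 10, r, 8), (p, 10, t, 28), (p, 10, t, 8), (p, 2, n, 28), (p, 2, n, 8), (p, 2, r, 28), (p, 2, r, 8), (p, 2, t, 28), (p, 2, t, 8), (p, 30, n, 28), (p, 30, n, 8), (p, 30, r, 28), (p, 30, r, 8), (p, 30, t, 28), (p, 30, t, 8), (p, 4, n, 28), (p, 4, n, 8), (p, 4, r, 28), (p, 4, r, 8), (p, 4, t, 28), (p, 4, t, 8), (p, 40, n, 28), (p, 40, n, 8), (p, 40, r, 28), (p, 40, r, 8), (p, 40, t, 28), (p, 40, t, 8), (y, 10, s, 27), (y, 2, s, 27), (y, 30, s, 27), (y, 39, s, 17), (y, 4, s, 27), (y, 40, s, 27), (y, 9, s, 17)}
Apply σ_{D = t}; surviving tuples: {(p, 10, t, 28), (p, 10, t, 8), (p, 2, t, 28), (p, 2, t, 8), (p, 30, t, 28), (p, 30, t, 8), (p, 4, t, 28), (p, 4, t, 8), (p, 40, t, 28), (p, 40, t, 8)}
Keep only column(s) E, A (5 duplicate(s) eliminated): {(10, p), (2, p), (30, p), (4, p), (40, p)}

{(10, p), (2, p), (30, p), (4, p), (40, p)}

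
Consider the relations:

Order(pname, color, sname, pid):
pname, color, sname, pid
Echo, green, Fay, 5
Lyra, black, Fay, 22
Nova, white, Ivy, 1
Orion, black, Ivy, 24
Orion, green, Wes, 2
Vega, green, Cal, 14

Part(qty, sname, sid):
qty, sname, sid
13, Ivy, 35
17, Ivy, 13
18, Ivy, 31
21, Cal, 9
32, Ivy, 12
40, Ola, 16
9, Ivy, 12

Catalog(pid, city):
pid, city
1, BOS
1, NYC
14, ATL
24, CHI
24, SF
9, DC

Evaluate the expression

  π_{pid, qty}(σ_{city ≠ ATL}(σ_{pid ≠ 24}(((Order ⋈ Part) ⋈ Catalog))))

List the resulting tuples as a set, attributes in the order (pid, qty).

{(1, 13), (1, 17), (1, 18), (1, 32), (1, 9)}

Natural join on sname: {(Nova, white, Ivy, 1, 13, 35), (Nova, white, Ivy, 1, 17, 13), (Nova, white, Ivy, 1, 18, 31), (Nova, white, Ivy, 1, 32, 12), (Nova, white, Ivy, 1, 9, 12), (Orion, black, Ivy, 24, 13, 35), (Orion, black, Ivy, 24, 17, 13), (Orion, black, Ivy, 24, 18, 31), (Orion, black, Ivy, 24, 32, 12), (Orion, black, Ivy, 24, 9, 12), (Vega, green, Cal, 14, 21, 9)}
Natural join on pid: {(Nova, white, Ivy, 1, 13, 35, BOS), (Nova, white, Ivy, 1, 13, 35, NYC), (Nova, white, Ivy, 1, 17, 13, BOS), (Nova, white, Ivy, 1, 17, 13, NYC), (Nova, white, Ivy, 1, 18, 31, BOS), (Nova, white, Ivy, 1, 18, 31, NYC), (Nova, white, Ivy, 1, 32, 12, BOS), (Nova, white, Ivy, 1, 32, 12, NYC), (Nova, white, Ivy, 1, 9, 12, BOS), (Nova, white, Ivy, 1, 9, 12, NYC), (Orion, black, Ivy, 24, 13, 35, CHI), (Orion, black, Ivy, 24, 13, 35, SF), (Orion, black, Ivy, 24, 17, 13, CHI), (Orion, black, Ivy, 24, 17, 13, SF), (Orion, black, Ivy, 24, 18, 31, CHI), (Orion, black, Ivy, 24, 18, 31, SF), (Orion, black, Ivy, 24, 32, 12, CHI), (Orion, black, Ivy, 24, 32, 12, SF), (Orion, black, Ivy, 24, 9, 12, CHI), (Orion, black, Ivy, 24, 9, 12, SF), (Vega, green, Cal, 14, 21, 9, ATL)}
Selection pid ≠ 24: {(Nova, white, Ivy, 1, 13, 35, BOS), (Nova, white, Ivy, 1, 13, 35, NYC), (Nova, white, Ivy, 1, 17, 13, BOS), (Nova, white, Ivy, 1, 17, 13, NYC), (Nova, white, Ivy, 1, 18, 31, BOS), (Nova, white, Ivy, 1, 18, 31, NYC), (Nova, white, Ivy, 1, 32, 12, BOS), (Nova, white, Ivy, 1, 32, 12, NYC), (Nova, white, Ivy, 1, 9, 12, BOS), (Nova, white, Ivy, 1, 9, 12, NYC), (Vega, green, Cal, 14, 21, 9, ATL)}
Selection city ≠ ATL: {(Nova, white, Ivy, 1, 13, 35, BOS), (Nova, white, Ivy, 1, 13, 35, NYC), (Nova, white, Ivy, 1, 17, 13, BOS), (Nova, white, Ivy, 1, 17, 13, NYC), (Nova, white, Ivy, 1, 18, 31, BOS), (Nova, white, Ivy, 1, 18, 31, NYC), (Nova, white, Ivy, 1, 32, 12, BOS), (Nova, white, Ivy, 1, 32, 12, NYC), (Nova, white, Ivy, 1, 9, 12, BOS), (Nova, white, Ivy, 1, 9, 12, NYC)}
π_{pid, qty} gives {(1, 13), (1, 17), (1, 18), (1, 32), (1, 9)} (5 duplicate(s) eliminated).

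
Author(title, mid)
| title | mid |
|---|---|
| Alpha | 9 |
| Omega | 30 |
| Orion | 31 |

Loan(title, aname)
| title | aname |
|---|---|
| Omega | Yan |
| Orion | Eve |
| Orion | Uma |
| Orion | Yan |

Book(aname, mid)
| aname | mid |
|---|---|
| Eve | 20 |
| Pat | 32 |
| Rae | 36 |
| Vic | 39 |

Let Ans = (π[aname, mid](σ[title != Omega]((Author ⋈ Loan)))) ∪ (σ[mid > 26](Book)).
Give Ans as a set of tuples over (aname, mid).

{(Eve, 31), (Pat, 32), (Rae, 36), (Uma, 31), (Vic, 39), (Yan, 31)}

Joining Author and Loan on title yields {(Omega, 30, Yan), (Orion, 31, Eve), (Orion, 31, Uma), (Orion, 31, Yan)}.
σ[title != Omega]: keep tuples satisfying title != Omega → {(Orion, 31, Eve), (Orion, 31, Uma), (Orion, 31, Yan)}
π[aname, mid]: project onto (aname, mid) → {(Eve, 31), (Uma, 31), (Yan, 31)}
σ[mid > 26]: keep tuples satisfying mid > 26 → {(Pat, 32), (Rae, 36), (Vic, 39)}
Set union of the two operands is {(Eve, 31), (Pat, 32), (Rae, 36), (Uma, 31), (Vic, 39), (Yan, 31)}.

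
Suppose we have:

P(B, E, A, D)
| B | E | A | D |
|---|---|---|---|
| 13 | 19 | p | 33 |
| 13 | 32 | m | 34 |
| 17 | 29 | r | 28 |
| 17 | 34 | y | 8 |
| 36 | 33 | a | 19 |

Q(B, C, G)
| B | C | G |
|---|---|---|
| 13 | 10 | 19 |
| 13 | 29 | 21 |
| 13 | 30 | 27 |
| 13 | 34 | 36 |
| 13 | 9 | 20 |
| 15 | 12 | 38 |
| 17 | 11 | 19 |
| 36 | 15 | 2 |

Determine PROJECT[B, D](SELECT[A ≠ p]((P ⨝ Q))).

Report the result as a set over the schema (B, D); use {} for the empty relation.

Natural join on B: {(13, 19, p, 33, 10, 19), (13, 19, p, 33, 29, 21), (13, 19, p, 33, 30, 27), (13, 19, p, 33, 34, 36), (13, 19, p, 33, 9, 20), (13, 32, m, 34, 10, 19), (13, 32, m, 34, 29, 21), (13, 32, m, 34, 30, 27), (13, 32, m, 34, 34, 36), (13, 32, m, 34, 9, 20), (17, 29, r, 28, 11, 19), (17, 34, y, 8, 11, 19), (36, 33, a, 19, 15, 2)}
Selection A ≠ p: {(13, 32, m, 34, 10, 19), (13, 32, m, 34, 29, 21), (13, 32, m, 34, 30, 27), (13, 32, m, 34, 34, 36), (13, 32, m, 34, 9, 20), (17, 29, r, 28, 11, 19), (17, 34, y, 8, 11, 19), (36, 33, a, 19, 15, 2)}
Projecting to B, D (4 duplicate(s) eliminated): {(13, 34), (17, 28), (17, 8), (36, 19)}

{(13, 34), (17, 28), (17, 8), (36, 19)}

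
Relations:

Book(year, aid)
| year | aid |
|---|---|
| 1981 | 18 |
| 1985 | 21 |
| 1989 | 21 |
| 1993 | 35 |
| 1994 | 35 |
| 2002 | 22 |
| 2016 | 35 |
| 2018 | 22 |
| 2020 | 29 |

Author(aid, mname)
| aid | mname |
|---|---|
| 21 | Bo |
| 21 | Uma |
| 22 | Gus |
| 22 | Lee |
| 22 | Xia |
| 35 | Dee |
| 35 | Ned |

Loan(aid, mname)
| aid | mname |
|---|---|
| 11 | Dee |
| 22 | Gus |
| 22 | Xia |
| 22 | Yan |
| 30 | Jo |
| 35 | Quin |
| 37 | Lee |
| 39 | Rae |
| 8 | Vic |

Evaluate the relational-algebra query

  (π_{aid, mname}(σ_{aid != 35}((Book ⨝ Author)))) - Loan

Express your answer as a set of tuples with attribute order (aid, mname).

{(21, Bo), (21, Uma), (22, Lee)}

Book ⋈ Author (natural join on aid): {(1985, 21, Bo), (1985, 21, Uma), (1989, 21, Bo), (1989, 21, Uma), (1993, 35, Dee), (1993, 35, Ned), (1994, 35, Dee), (1994, 35, Ned), (2002, 22, Gus), (2002, 22, Lee), (2002, 22, Xia), (2016, 35, Dee), (2016, 35, Ned), (2018, 22, Gus), (2018, 22, Lee), (2018, 22, Xia)}
Selection aid != 35: {(1985, 21, Bo), (1985, 21, Uma), (1989, 21, Bo), (1989, 21, Uma), (2002, 22, Gus), (2002, 22, Lee), (2002, 22, Xia), (2018, 22, Gus), (2018, 22, Lee), (2018, 22, Xia)}
Projecting to aid, mname (5 duplicate(s) eliminated): {(21, Bo), (21, Uma), (22, Gus), (22, Lee), (22, Xia)}
Taking the difference: {(21, Bo), (21, Uma), (22, Lee)}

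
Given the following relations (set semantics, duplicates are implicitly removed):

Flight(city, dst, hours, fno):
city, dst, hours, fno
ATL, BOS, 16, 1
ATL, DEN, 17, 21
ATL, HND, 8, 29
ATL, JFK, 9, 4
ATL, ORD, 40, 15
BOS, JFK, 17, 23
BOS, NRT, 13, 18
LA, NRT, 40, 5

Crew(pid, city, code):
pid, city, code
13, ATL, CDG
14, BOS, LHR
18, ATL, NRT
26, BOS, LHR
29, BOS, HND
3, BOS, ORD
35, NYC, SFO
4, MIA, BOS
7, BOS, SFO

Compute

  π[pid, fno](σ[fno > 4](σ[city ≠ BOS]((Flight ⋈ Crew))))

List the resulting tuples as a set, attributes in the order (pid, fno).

{(13, 15), (13, 21), (13, 29), (18, 15), (18, 21), (18, 29)}

Flight ⋈ Crew (natural join on city): {(ATL, BOS, 16, 1, 13, CDG), (ATL, BOS, 16, 1, 18, NRT), (ATL, DEN, 17, 21, 13, CDG), (ATL, DEN, 17, 21, 18, NRT), (ATL, HND, 8, 29, 13, CDG), (ATL, HND, 8, 29, 18, NRT), (ATL, JFK, 9, 4, 13, CDG), (ATL, JFK, 9, 4, 18, NRT), (ATL, ORD, 40, 15, 13, CDG), (ATL, ORD, 40, 15, 18, NRT), (BOS, JFK, 17, 23, 14, LHR), (BOS, JFK, 17, 23, 26, LHR), (BOS, JFK, 17, 23, 29, HND), (BOS, JFK, 17, 23, 3, ORD), (BOS, JFK, 17, 23, 7, SFO), (BOS, NRT, 13, 18, 14, LHR), (BOS, NRT, 13, 18, 26, LHR), (BOS, NRT, 13, 18, 29, HND), (BOS, NRT, 13, 18, 3, ORD), (BOS, NRT, 13, 18, 7, SFO)}
Selection city ≠ BOS: {(ATL, BOS, 16, 1, 13, CDG), (ATL, BOS, 16, 1, 18, NRT), (ATL, DEN, 17, 21, 13, CDG), (ATL, DEN, 17, 21, 18, NRT), (ATL, HND, 8, 29, 13, CDG), (ATL, HND, 8, 29, 18, NRT), (ATL, JFK, 9, 4, 13, CDG), (ATL, JFK, 9, 4, 18, NRT), (ATL, ORD, 40, 15, 13, CDG), (ATL, ORD, 40, 15, 18, NRT)}
Selection fno > 4: {(ATL, DEN, 17, 21, 13, CDG), (ATL, DEN, 17, 21, 18, NRT), (ATL, HND, 8, 29, 13, CDG), (ATL, HND, 8, 29, 18, NRT), (ATL, ORD, 40, 15, 13, CDG), (ATL, ORD, 40, 15, 18, NRT)}
π[pid, fno]: project onto (pid, fno) → {(13, 15), (13, 21), (13, 29), (18, 15), (18, 21), (18, 29)}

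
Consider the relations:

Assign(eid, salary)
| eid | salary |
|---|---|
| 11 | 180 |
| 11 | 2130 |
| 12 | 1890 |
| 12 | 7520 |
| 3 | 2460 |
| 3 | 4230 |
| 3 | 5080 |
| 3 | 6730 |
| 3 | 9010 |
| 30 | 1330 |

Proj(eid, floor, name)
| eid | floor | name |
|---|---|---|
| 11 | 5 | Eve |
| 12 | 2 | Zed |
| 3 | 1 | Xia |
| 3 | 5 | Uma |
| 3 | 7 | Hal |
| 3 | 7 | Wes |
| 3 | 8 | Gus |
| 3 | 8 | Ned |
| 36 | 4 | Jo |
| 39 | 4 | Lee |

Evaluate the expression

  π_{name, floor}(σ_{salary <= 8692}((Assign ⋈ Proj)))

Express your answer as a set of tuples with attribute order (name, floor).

Assign ⋈ Proj (natural join on eid): {(11, 180, 5, Eve), (11, 2130, 5, Eve), (12, 1890, 2, Zed), (12, 7520, 2, Zed), (3, 2460, 1, Xia), (3, 2460, 5, Uma), (3, 2460, 7, Hal), (3, 2460, 7, Wes), (3, 2460, 8, Gus), (3, 2460, 8, Ned), (3, 4230, 1, Xia), (3, 4230, 5, Uma), (3, 4230, 7, Hal), (3, 4230, 7, Wes), (3, 4230, 8, Gus), (3, 4230, 8, Ned), (3, 5080, 1, Xia), (3, 5080, 5, Uma), (3, 5080, 7, Hal), (3, 5080, 7, Wes), (3, 5080, 8, Gus), (3, 5080, 8, Ned), (3, 6730, 1, Xia), (3, 6730, 5, Uma), (3, 6730, 7, Hal), (3, 6730, 7, Wes), (3, 6730, 8, Gus), (3, 6730, 8, Ned), (3, 9010, 1, Xia), (3, 9010, 5, Uma), (3, 9010, 7, Hal), (3, 9010, 7, Wes), (3, 9010, 8, Gus), (3, 9010, 8, Ned)}
Selection salary <= 8692: {(11, 180, 5, Eve), (11, 2130, 5, Eve), (12, 1890, 2, Zed), (12, 7520, 2, Zed), (3, 2460, 1, Xia), (3, 2460, 5, Uma), (3, 2460, 7, Hal), (3, 2460, 7, Wes), (3, 2460, 8, Gus), (3, 2460, 8, Ned), (3, 4230, 1, Xia), (3, 4230, 5, Uma), (3, 4230, 7, Hal), (3, 4230, 7, Wes), (3, 4230, 8, Gus), (3, 4230, 8, Ned), (3, 5080, 1, Xia), (3, 5080, 5, Uma), (3, 5080, 7, Hal), (3, 5080, 7, Wes), (3, 5080, 8, Gus), (3, 5080, 8, Ned), (3, 6730, 1, Xia), (3, 6730, 5, Uma), (3, 6730, 7, Hal), (3, 6730, 7, Wes), (3, 6730, 8, Gus), (3, 6730, 8, Ned)}
π_{name, floor} gives {(Eve, 5), (Gus, 8), (Hal, 7), (Ned, 8), (Uma, 5), (Wes, 7), (Xia, 1), (Zed, 2)} (20 duplicate(s) eliminated).

{(Eve, 5), (Gus, 8), (Hal, 7), (Ned, 8), (Uma, 5), (Wes, 7), (Xia, 1), (Zed, 2)}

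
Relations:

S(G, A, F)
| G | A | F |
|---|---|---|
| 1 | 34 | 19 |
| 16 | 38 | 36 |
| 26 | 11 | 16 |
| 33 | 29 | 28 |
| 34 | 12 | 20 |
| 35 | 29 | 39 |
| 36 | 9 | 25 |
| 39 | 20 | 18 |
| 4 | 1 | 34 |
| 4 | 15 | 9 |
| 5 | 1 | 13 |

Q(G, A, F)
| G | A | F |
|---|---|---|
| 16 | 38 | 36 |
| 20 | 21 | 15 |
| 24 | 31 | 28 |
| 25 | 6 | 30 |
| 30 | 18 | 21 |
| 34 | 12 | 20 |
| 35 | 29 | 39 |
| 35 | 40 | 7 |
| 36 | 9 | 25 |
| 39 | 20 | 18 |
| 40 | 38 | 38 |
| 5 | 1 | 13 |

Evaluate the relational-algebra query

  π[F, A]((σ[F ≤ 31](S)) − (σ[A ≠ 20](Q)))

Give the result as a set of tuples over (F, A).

σ[F ≤ 31]: keep tuples satisfying F ≤ 31 → {(1, 34, 19), (26, 11, 16), (33, 29, 28), (34, 12, 20), (36, 9, 25), (39, 20, 18), (4, 15, 9), (5, 1, 13)}
σ[A ≠ 20]: keep tuples satisfying A ≠ 20 → {(16, 38, 36), (20, 21, 15), (24, 31, 28), (25, 6, 30), (30, 18, 21), (34, 12, 20), (35, 29, 39), (35, 40, 7), (36, 9, 25), (40, 38, 38), (5, 1, 13)}
Taking the difference: {(1, 34, 19), (26, 11, 16), (33, 29, 28), (39, 20, 18), (4, 15, 9)}
π[F, A]: project onto (F, A) → {(16, 11), (18, 20), (19, 34), (28, 29), (9, 15)}

{(16, 11), (18, 20), (19, 34), (28, 29), (9, 15)}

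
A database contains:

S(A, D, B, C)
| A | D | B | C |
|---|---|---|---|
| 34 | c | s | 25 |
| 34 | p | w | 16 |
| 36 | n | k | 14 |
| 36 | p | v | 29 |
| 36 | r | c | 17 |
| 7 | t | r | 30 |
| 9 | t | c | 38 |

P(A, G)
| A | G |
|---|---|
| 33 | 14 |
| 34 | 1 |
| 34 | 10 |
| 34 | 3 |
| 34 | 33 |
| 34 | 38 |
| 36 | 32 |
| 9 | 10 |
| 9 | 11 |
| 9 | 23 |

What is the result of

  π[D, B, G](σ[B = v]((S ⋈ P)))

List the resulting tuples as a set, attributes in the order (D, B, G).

{(p, v, 32)}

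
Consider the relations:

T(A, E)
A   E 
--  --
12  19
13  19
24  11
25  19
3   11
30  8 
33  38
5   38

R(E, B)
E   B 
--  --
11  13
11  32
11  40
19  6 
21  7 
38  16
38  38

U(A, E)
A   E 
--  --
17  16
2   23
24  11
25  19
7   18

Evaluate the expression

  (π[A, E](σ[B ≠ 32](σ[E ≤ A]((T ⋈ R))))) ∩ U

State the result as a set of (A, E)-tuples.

{(24, 11), (25, 19)}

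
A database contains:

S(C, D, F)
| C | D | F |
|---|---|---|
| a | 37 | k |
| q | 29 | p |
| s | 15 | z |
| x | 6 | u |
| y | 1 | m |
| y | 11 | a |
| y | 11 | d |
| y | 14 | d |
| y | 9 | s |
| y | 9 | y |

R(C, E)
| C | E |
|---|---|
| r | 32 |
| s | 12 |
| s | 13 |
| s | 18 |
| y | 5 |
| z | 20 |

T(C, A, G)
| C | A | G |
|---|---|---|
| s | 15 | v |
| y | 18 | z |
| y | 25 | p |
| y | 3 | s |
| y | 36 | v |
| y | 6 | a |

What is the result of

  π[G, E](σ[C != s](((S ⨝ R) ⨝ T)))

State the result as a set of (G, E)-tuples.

S ⋈ R (natural join on C): {(s, 15, z, 12), (s, 15, z, 13), (s, 15, z, 18), (y, 1, m, 5), (y, 11, a, 5), (y, 11, d, 5), (y, 14, d, 5), (y, 9, s, 5), (y, 9, y, 5)}
(S ⨝ R) ⋈ T (natural join on C): {(s, 15, z, 12, 15, v), (s, 15, z, 13, 15, v), (s, 15, z, 18, 15, v), (y, 1, m, 5, 18, z), (y, 1, m, 5, 25, p), (y, 1, m, 5, 3, s), (y, 1, m, 5, 36, v), (y, 1, m, 5, 6, a), (y, 11, a, 5, 18, z), (y, 11, a, 5, 25, p), (y, 11, a, 5, 3, s), (y, 11, a, 5, 36, v), (y, 11, a, 5, 6, a), (y, 11, d, 5, 18, z), (y, 11, d, 5, 25, p), (y, 11, d, 5, 3, s), (y, 11, d, 5, 36, v), (y, 11, d, 5, 6, a), (y, 14, d, 5, 18, z), (y, 14, d, 5, 25, p), (y, 14, d, 5, 3, s), (y, 14, d, 5, 36, v), (y, 14, d, 5, 6, a), (y, 9, s, 5, 18, z), (y, 9, s, 5, 25, p), (y, 9, s, 5, 3, s), (y, 9, s, 5, 36, v), (y, 9, s, 5, 6, a), (y, 9, y, 5, 18, z), (y, 9, y, 5, 25, p), (y, 9, y, 5, 3, s), (y, 9, y, 5, 36, v), (y, 9, y, 5, 6, a)}
Apply σ_{C != s}; surviving tuples: {(y, 1, m, 5, 18, z), (y, 1, m, 5, 25, p), (y, 1, m, 5, 3, s), (y, 1, m, 5, 36, v), (y, 1, m, 5, 6, a), (y, 11, a, 5, 18, z), (y, 11, a, 5, 25, p), (y, 11, a, 5, 3, s), (y, 11, a, 5, 36, v), (y, 11, a, 5, 6, a), (y, 11, d, 5, 18, z), (y, 11, d, 5, 25, p), (y, 11, d, 5, 3, s), (y, 11, d, 5, 36, v), (y, 11, d, 5, 6, a), (y, 14, d, 5, 18, z), (y, 14, d, 5, 25, p), (y, 14, d, 5, 3, s), (y, 14, d, 5, 36, v), (y, 14, d, 5, 6, a), (y, 9, s, 5, 18, z), (y, 9, s, 5, 25, p), (y, 9, s, 5, 3, s), (y, 9, s, 5, 36, v), (y, 9, s, 5, 6, a), (y, 9, y, 5, 18, z), (y, 9, y, 5, 25, p), (y, 9, y, 5, 3, s), (y, 9, y, 5, 36, v), (y, 9, y, 5, 6, a)}
Keep only column(s) G, E (25 duplicate(s) eliminated): {(a, 5), (p, 5), (s, 5), (v, 5), (z, 5)}

{(a, 5), (p, 5), (s, 5), (v, 5), (z, 5)}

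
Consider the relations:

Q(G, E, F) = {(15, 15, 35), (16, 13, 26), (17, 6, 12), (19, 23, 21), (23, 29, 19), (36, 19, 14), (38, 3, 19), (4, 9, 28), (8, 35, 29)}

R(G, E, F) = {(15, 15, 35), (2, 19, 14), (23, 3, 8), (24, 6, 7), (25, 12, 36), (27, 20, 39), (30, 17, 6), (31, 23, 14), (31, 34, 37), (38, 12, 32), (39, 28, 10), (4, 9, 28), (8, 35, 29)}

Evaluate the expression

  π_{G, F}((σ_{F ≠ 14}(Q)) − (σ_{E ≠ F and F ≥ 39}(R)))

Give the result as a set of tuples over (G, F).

σ[F ≠ 14]: keep tuples satisfying F ≠ 14 → {(15, 15, 35), (16, 13, 26), (17, 6, 12), (19, 23, 21), (23, 29, 19), (38, 3, 19), (4, 9, 28), (8, 35, 29)}
σ[E ≠ F and F ≥ 39]: keep tuples satisfying E ≠ F and F ≥ 39 → {(27, 20, 39)}
Taking the difference: {(15, 15, 35), (16, 13, 26), (17, 6, 12), (19, 23, 21), (23, 29, 19), (38, 3, 19), (4, 9, 28), (8, 35, 29)}
π_{G, F} gives {(15, 35), (16, 26), (17, 12), (19, 21), (23, 19), (38, 19), (4, 28), (8, 29)}.

{(15, 35), (16, 26), (17, 12), (19, 21), (23, 19), (38, 19), (4, 28), (8, 29)}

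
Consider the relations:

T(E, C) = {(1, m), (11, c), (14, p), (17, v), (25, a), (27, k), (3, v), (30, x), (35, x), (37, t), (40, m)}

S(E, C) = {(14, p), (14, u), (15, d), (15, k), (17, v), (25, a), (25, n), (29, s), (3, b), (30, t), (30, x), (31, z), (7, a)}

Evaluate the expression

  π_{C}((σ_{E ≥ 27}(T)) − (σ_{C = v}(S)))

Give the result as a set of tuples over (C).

{k, m, t, x}

σ[E ≥ 27]: keep tuples satisfying E ≥ 27 → {(27, k), (30, x), (35, x), (37, t), (40, m)}
σ[C = v]: keep tuples satisfying C = v → {(17, v)}
Taking the difference: {(27, k), (30, x), (35, x), (37, t), (40, m)}
π[C]: project onto (C) (1 duplicate(s) eliminated) → {k, m, t, x}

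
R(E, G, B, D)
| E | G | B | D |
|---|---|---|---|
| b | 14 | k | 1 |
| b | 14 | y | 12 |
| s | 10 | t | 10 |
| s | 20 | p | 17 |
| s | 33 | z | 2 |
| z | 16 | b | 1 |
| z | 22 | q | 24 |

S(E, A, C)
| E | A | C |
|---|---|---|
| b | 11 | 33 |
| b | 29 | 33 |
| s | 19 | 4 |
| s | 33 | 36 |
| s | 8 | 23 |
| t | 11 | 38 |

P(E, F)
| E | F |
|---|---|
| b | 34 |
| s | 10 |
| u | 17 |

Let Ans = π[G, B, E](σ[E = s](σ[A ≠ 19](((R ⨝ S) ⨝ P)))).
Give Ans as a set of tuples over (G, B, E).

{(10, t, s), (20, p, s), (33, z, s)}

Natural join on E: {(b, 14, k, 1, 11, 33), (b, 14, k, 1, 29, 33), (b, 14, y, 12, 11, 33), (b, 14, y, 12, 29, 33), (s, 10, t, 10, 19, 4), (s, 10, t, 10, 33, 36), (s, 10, t, 10, 8, 23), (s, 20, p, 17, 19, 4), (s, 20, p, 17, 33, 36), (s, 20, p, 17, 8, 23), (s, 33, z, 2, 19, 4), (s, 33, z, 2, 33, 36), (s, 33, z, 2, 8, 23)}
Natural join on E: {(b, 14, k, 1, 11, 33, 34), (b, 14, k, 1, 29, 33, 34), (b, 14, y, 12, 11, 33, 34), (b, 14, y, 12, 29, 33, 34), (s, 10, t, 10, 19, 4, 10), (s, 10, t, 10, 33, 36, 10), (s, 10, t, 10, 8, 23, 10), (s, 20, p, 17, 19, 4, 10), (s, 20, p, 17, 33, 36, 10), (s, 20, p, 17, 8, 23, 10), (s, 33, z, 2, 19, 4, 10), (s, 33, z, 2, 33, 36, 10), (s, 33, z, 2, 8, 23, 10)}
Selection A ≠ 19: {(b, 14, k, 1, 11, 33, 34), (b, 14, k, 1, 29, 33, 34), (b, 14, y, 12, 11, 33, 34), (b, 14, y, 12, 29, 33, 34), (s, 10, t, 10, 33, 36, 10), (s, 10, t, 10, 8, 23, 10), (s, 20, p, 17, 33, 36, 10), (s, 20, p, 17, 8, 23, 10), (s, 33, z, 2, 33, 36, 10), (s, 33, z, 2, 8, 23, 10)}
Selection E = s: {(s, 10, t, 10, 33, 36, 10), (s, 10, t, 10, 8, 23, 10), (s, 20, p, 17, 33, 36, 10), (s, 20, p, 17, 8, 23, 10), (s, 33, z, 2, 33, 36, 10), (s, 33, z, 2, 8, 23, 10)}
Projecting to G, B, E (3 duplicate(s) eliminated): {(10, t, s), (20, p, s), (33, z, s)}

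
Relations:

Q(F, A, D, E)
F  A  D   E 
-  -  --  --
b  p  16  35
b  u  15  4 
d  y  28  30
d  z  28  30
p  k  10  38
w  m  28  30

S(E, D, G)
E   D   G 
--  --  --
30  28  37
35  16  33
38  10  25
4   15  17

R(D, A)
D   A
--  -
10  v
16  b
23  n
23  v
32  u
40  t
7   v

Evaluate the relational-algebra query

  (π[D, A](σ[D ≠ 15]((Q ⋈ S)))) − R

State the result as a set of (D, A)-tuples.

{(10, k), (16, p), (28, m), (28, y), (28, z)}

Q ⋈ S (natural join on D, E): {(b, p, 16, 35, 33), (b, u, 15, 4, 17), (d, y, 28, 30, 37), (d, z, 28, 30, 37), (p, k, 10, 38, 25), (w, m, 28, 30, 37)}
σ[D ≠ 15]: keep tuples satisfying D ≠ 15 → {(b, p, 16, 35, 33), (d, y, 28, 30, 37), (d, z, 28, 30, 37), (p, k, 10, 38, 25), (w, m, 28, 30, 37)}
π_{D, A} gives {(10, k), (16, p), (28, m), (28, y), (28, z)}.
Set difference of the two operands is {(10, k), (16, p), (28, m), (28, y), (28, z)}.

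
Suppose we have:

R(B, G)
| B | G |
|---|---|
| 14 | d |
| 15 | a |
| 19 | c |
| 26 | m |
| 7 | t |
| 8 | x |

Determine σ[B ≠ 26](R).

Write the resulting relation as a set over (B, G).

{(14, d), (15, a), (19, c), (7, t), (8, x)}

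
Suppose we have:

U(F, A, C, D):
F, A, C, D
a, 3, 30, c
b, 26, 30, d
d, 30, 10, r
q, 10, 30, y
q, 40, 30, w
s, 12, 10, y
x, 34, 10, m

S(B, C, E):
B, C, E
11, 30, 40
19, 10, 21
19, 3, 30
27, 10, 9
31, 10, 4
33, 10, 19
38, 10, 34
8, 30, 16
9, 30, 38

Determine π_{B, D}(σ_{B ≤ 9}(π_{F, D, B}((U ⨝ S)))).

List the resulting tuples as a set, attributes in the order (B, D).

Natural join on C: {(a, 3, 30, c, 11, 40), (a, 3, 30, c, 8, 16), (a, 3, 30, c, 9, 38), (b, 26, 30, d, 11, 40), (b, 26, 30, d, 8, 16), (b, 26, 30, d, 9, 38), (d, 30, 10, r, 19, 21), (d, 30, 10, r, 27, 9), (d, 30, 10, r, 31, 4), (d, 30, 10, r, 33, 19), (d, 30, 10, r, 38, 34), (q, 10, 30, y, 11, 40), (q, 10, 30, y, 8, 16), (q, 10, 30, y, 9, 38), (q, 40, 30, w, 11, 40), (q, 40, 30, w, 8, 16), (q, 40, 30, w, 9, 38), (s, 12, 10, y, 19, 21), (s, 12, 10, y, 27, 9), (s, 12, 10, y, 31, 4), (s, 12, 10, y, 33, 19), (s, 12, 10, y, 38, 34), (x, 34, 10, m, 19, 21), (x, 34, 10, m, 27, 9), (x, 34, 10, m, 31, 4), (x, 34, 10, m, 33, 19), (x, 34, 10, m, 38, 34)}
Keep only column(s) F, D, B: {(a, c, 11), (a, c, 8), (a, c, 9), (b, d, 11), (b, d, 8), (b, d, 9), (d, r, 19), (d, r, 27), (d, r, 31), (d, r, 33), (d, r, 38), (q, w, 11), (q, w, 8), (q, w, 9), (q, y, 11), (q, y, 8), (q, y, 9), (s, y, 19), (s, y, 27), (s, y, 31), (s, y, 33), (s, y, 38), (x, m, 19), (x, m, 27), (x, m, 31), (x, m, 33), (x, m, 38)}
Filtering on B ≤ 9 leaves {(a, c, 8), (a, c, 9), (b, d, 8), (b, d, 9), (q, w, 8), (q, w, 9), (q, y, 8), (q, y, 9)}.
Keep only column(s) B, D: {(8, c), (8, d), (8, w), (8, y), (9, c), (9, d), (9, w), (9, y)}

{(8, c), (8, d), (8, w), (8, y), (9, c), (9, d), (9, w), (9, y)}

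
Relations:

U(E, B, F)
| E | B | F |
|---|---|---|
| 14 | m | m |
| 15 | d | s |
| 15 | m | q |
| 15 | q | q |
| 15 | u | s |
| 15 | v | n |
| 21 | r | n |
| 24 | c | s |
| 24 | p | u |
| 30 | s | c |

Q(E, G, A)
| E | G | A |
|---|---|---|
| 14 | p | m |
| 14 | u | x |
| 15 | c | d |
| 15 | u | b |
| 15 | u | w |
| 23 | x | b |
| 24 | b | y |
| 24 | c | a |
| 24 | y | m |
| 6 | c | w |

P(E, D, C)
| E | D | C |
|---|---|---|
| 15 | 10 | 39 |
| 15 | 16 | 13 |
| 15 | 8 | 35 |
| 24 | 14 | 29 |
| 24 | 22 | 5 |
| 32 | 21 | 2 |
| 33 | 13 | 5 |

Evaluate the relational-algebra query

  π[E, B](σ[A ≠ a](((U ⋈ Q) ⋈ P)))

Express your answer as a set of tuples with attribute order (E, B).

Joining U and Q on E yields {(14, m, m, p, m), (14, m, m, u, x), (15, d, s, c, d), (15, d, s, u, b), (15, d, s, u, w), (15, m, q, c, d), (15, m, q, u, b), (15, m, q, u, w), (15, q, q, c, d), (15, q, q, u, b), (15, q, q, u, w), (15, u, s, c, d), (15, u, s, u, b), (15, u, s, u, w), (15, v, n, c, d), (15, v, n, u, b), (15, v, n, u, w), (24, c, s, b, y), (24, c, s, c, a), (24, c, s, y, m), (24, p, u, b, y), (24, p, u, c, a), (24, p, u, y, m)}.
Joining (U ⋈ Q) and P on E yields {(15, d, s, c, d, 10, 39), (15, d, s, c, d, 16, 13), (15, d, s, c, d, 8, 35), (15, d, s, u, b, 10, 39), (15, d, s, u, b, 16, 13), (15, d, s, u, b, 8, 35), (15, d, s, u, w, 10, 39), (15, d, s, u, w, 16, 13), (15, d, s, u, w, 8, 35), (15, m, q, c, d, 10, 39), (15, m, q, c, d, 16, 13), (15, m, q, c, d, 8, 35), (15, m, q, u, b, 10, 39), (15, m, q, u, b, 16, 13), (15, m, q, u, b, 8, 35), (15, m, q, u, w, 10, 39), (15, m, q, u, w, 16, 13), (15, m, q, u, w, 8, 35), (15, q, q, c, d, 10, 39), (15, q, q, c, d, 16, 13), (15, q, q, c, d, 8, 35), (15, q, q, u, b, 10, 39), (15, q, q, u, b, 16, 13), (15, q, q, u, b, 8, 35), (15, q, q, u, w, 10, 39), (15, q, q, u, w, 16, 13), (15, q, q, u, w, 8, 35), (15, u, s, c, d, 10, 39), (15, u, s, c, d, 16, 13), (15, u, s, c, d, 8, 35), (15, u, s, u, b, 10, 39), (15, u, s, u, b, 16, 13), (15, u, s, u, b, 8, 35), (15, u, s, u, w, 10, 39), (15, u, s, u, w, 16, 13), (15, u, s, u, w, 8, 35), (15, v, n, c, d, 10, 39), (15, v, n, c, d, 16, 13), (15, v, n, c, d, 8, 35), (15, v, n, u, b, 10, 39), (15, v, n, u, b, 16, 13), (15, v, n, u, b, 8, 35), (15, v, n, u, w, 10, 39), (15, v, n, u, w, 16, 13), (15, v, n, u, w, 8, 35), (24, c, s, b, y, 14, 29), (24, c, s, b, y, 22, 5), (24, c, s, c, a, 14, 29), (24, c, s, c, a, 22, 5), (24, c, s, y, m, 14, 29), (24, c, s, y, m, 22, 5), (24, p, u, b, y, 14, 29), (24, p, u, b, y, 22, 5), (24, p, u, c, a, 14, 29), (24, p, u, c, a, 22, 5), (24, p, u, y, m, 14, 29), (24, p, u, y, m, 22, 5)}.
Selection A ≠ a: {(15, d, s, c, d, 10, 39), (15, d, s, c, d, 16, 13), (15, d, s, c, d, 8, 35), (15, d, s, u, b, 10, 39), (15, d, s, u, b, 16, 13), (15, d, s, u, b, 8, 35), (15, d, s, u, w, 10, 39), (15, d, s, u, w, 16, 13), (15, d, s, u, w, 8, 35), (15, m, q, c, d, 10, 39), (15, m, q, c, d, 16, 13), (15, m, q, c, d, 8, 35), (15, m, q, u, b, 10, 39), (15, m, q, u, b, 16, 13), (15, m, q, u, b, 8, 35), (15, m, q, u, w, 10, 39), (15, m, q, u, w, 16, 13), (15, m, q, u, w, 8, 35), (15, q, q, c, d, 10, 39), (15, q, q, c, d, 16, 13), (15, q, q, c, d, 8, 35), (15, q, q, u, b, 10, 39), (15, q, q, u, b, 16, 13), (15, q, q, u, b, 8, 35), (15, q, q, u, w, 10, 39), (15, q, q, u, w, 16, 13), (15, q, q, u, w, 8, 35), (15, u, s, c, d, 10, 39), (15, u, s, c, d, 16, 13), (15, u, s, c, d, 8, 35), (15, u, s, u, b, 10, 39), (15, u, s, u, b, 16, 13), (15, u, s, u, b, 8, 35), (15, u, s, u, w, 10, 39), (15, u, s, u, w, 16, 13), (15, u, s, u, w, 8, 35), (15, v, n, c, d, 10, 39), (15, v, n, c, d, 16, 13), (15, v, n, c, d, 8, 35), (15, v, n, u, b, 10, 39), (15, v, n, u, b, 16, 13), (15, v, n, u, b, 8, 35), (15, v, n, u, w, 10, 39), (15, v, n, u, w, 16, 13), (15, v, n, u, w, 8, 35), (24, c, s, b, y, 14, 29), (24, c, s, b, y, 22, 5), (24, c, s, y, m, 14, 29), (24, c, s, y, m, 22, 5), (24, p, u, b, y, 14, 29), (24, p, u, b, y, 22, 5), (24, p, u, y, m, 14, 29), (24, p, u, y, m, 22, 5)}
Keep only column(s) E, B (46 duplicate(s) eliminated): {(15, d), (15, m), (15, q), (15, u), (15, v), (24, c), (24, p)}

{(15, d), (15, m), (15, q), (15, u), (15, v), (24, c), (24, p)}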